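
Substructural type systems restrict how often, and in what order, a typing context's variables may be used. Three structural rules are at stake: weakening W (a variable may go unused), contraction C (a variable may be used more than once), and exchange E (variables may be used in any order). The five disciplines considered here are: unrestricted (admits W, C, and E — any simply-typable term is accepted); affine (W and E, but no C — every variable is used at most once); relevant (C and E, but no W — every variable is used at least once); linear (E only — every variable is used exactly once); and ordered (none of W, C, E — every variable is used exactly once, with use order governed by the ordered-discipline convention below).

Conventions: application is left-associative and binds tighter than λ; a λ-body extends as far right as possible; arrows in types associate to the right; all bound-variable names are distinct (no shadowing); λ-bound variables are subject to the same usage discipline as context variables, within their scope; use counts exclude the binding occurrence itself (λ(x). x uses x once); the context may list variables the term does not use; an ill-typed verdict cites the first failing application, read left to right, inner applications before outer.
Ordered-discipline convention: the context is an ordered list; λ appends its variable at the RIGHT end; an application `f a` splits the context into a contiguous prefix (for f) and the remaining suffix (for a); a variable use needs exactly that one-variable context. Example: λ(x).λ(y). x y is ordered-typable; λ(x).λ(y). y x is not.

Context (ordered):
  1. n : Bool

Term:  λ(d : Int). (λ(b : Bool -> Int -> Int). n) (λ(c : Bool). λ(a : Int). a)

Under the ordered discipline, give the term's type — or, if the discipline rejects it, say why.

not well-typed under ordered — needs weakening: d, b, c unused
variable uses: n=1, d (λ-bound)=0, b (λ-bound)=0, c (λ-bound)=0, a (λ-bound)=1
order of uses: n, a
typing: the term checks, with type Int -> Bool
per-discipline verdicts: ordered ✗ · linear ✗ · affine ✓ · relevant ✗ · unrestricted ✓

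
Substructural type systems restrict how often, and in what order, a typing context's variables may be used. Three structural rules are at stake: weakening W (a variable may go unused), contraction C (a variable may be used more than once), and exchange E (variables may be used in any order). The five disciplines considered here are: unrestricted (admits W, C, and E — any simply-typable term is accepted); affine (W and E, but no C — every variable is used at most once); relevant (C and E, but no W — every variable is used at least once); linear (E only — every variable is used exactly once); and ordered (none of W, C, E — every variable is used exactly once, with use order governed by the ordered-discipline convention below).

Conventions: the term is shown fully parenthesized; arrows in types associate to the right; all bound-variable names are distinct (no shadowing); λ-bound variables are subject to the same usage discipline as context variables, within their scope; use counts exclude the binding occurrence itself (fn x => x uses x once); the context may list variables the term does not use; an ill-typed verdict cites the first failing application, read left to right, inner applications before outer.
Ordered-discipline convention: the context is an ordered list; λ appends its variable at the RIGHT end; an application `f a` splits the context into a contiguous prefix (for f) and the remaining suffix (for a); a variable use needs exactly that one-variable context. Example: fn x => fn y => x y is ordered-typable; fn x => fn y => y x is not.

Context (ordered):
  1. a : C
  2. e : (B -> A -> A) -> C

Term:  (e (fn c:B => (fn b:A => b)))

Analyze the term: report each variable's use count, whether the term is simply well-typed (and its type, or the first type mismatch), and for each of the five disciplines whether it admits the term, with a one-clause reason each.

usage: a ×0, e ×1, c [bound] ×0, b [bound] ×1
order of uses: e, b
typing: well-typed — term : C
ordered: ✗ — a, c left unused
linear: ✗ — a, c left unused
affine: ✓ — none of a, e, c, b used more than once
relevant: ✗ — a, c left unused
unrestricted: ✓ — simply typable at C; W, C, E all held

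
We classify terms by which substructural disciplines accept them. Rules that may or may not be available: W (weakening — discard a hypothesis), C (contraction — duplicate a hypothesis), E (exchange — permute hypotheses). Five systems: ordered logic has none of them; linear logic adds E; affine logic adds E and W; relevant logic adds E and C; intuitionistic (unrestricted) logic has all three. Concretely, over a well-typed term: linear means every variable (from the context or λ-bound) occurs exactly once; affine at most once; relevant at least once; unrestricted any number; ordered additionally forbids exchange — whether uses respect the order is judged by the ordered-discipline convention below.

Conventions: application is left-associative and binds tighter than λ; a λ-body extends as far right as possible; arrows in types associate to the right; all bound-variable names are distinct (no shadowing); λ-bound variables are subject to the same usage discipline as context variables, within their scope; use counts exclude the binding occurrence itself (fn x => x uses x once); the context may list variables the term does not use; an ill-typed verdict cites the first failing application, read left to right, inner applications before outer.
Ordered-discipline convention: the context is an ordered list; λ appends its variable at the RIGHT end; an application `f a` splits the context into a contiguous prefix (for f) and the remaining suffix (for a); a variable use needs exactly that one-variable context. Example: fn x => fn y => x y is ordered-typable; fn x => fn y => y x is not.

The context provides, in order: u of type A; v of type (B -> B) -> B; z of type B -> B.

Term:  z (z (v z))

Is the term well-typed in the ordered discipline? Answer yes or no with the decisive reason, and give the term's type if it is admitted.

no — uses contraction: z ×3; needs weakening: u unused
use counts: u: 0, v: 1, z: 3
use order (left to right): z, z, v, z
typing: well-typed at B
per-discipline verdicts: ordered ✗ · linear ✗ · affine ✗ · relevant ✗ · unrestricted ✓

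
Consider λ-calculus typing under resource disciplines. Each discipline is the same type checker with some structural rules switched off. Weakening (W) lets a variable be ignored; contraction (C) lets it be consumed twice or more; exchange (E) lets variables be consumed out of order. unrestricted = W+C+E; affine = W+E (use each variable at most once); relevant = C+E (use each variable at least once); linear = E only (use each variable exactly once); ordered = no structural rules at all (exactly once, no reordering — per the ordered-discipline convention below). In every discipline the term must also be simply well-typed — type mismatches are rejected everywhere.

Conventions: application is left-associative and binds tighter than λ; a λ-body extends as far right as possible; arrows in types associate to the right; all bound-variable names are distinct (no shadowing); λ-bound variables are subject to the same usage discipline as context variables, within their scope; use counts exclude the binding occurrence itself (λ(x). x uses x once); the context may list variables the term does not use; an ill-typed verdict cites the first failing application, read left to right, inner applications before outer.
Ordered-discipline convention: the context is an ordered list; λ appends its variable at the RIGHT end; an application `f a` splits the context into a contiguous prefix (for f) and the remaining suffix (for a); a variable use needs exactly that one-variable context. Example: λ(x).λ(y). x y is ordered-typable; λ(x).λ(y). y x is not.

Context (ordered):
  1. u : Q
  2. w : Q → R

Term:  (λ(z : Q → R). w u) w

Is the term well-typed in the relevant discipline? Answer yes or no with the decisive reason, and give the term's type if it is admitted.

no — unused: z — weakening required
usage: u=1, w=2, z (λ-bound)=0
uses in reading order: w, u, w
typing: well-typed at R
per-discipline verdicts: ordered ✗ | linear ✗ | affine ✗ | relevant ✗ | unrestricted ✓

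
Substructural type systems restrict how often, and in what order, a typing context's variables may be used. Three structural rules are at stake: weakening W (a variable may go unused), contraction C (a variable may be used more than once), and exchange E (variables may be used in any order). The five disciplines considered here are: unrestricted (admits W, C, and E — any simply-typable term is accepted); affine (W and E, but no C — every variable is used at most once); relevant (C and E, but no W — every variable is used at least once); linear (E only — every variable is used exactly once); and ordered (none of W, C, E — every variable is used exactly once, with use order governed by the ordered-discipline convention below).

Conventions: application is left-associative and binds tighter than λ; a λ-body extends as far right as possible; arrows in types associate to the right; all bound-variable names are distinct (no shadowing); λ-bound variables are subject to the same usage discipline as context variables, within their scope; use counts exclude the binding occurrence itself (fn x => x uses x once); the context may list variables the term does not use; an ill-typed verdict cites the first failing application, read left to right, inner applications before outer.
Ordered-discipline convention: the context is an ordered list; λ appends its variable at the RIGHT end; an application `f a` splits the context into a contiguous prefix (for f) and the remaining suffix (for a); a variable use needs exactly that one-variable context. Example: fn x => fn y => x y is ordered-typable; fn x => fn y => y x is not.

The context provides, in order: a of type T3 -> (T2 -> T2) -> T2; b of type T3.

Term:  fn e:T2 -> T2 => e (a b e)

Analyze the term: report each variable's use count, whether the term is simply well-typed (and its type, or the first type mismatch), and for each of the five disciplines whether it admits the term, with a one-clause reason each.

variable uses: a: 1; b: 1; e [bound]: 2
order of uses: e, a, b, e
typing: well-typed at (T2 -> T2) -> T2
ordered: ✗ — needs contraction — e ×2
linear: ✗ — needs contraction — e ×2
affine: ✗ — needs contraction — e ×2
relevant: ✓ — at least one use each (a, b, e)
unrestricted: ✓ — simply typable at (T2 -> T2) -> T2; W, C, E all held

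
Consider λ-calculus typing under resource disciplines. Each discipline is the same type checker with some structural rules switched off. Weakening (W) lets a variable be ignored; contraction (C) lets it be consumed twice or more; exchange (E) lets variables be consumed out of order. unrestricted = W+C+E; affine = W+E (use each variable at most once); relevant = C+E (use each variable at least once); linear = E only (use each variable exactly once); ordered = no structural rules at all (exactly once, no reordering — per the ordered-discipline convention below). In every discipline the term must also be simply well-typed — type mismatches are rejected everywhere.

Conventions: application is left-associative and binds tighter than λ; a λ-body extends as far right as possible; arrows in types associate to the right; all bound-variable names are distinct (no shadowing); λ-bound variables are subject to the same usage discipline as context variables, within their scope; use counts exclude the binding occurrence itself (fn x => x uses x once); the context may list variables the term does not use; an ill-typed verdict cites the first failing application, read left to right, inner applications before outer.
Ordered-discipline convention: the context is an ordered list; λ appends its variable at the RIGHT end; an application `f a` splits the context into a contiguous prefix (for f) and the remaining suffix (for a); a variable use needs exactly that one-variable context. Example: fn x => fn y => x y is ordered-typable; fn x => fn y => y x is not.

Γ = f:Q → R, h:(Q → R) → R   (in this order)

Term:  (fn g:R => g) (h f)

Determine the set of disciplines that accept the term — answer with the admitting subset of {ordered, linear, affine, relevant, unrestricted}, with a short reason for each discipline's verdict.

admitted by: linear, affine, relevant, unrestricted
variable uses: f ×1; h ×1; g (λ-bound) ×1
order of uses: g, h, f
typing: the term checks, with type R
ordered ✗ (needs exchange: uses follow g, h, f)
linear ✓ (single use per variable (f, h, g))
affine ✓ (at most one use each (f, h, g))
relevant ✓ (none of f, h, g goes unused)
unrestricted ✓ (typability at R is all that's needed)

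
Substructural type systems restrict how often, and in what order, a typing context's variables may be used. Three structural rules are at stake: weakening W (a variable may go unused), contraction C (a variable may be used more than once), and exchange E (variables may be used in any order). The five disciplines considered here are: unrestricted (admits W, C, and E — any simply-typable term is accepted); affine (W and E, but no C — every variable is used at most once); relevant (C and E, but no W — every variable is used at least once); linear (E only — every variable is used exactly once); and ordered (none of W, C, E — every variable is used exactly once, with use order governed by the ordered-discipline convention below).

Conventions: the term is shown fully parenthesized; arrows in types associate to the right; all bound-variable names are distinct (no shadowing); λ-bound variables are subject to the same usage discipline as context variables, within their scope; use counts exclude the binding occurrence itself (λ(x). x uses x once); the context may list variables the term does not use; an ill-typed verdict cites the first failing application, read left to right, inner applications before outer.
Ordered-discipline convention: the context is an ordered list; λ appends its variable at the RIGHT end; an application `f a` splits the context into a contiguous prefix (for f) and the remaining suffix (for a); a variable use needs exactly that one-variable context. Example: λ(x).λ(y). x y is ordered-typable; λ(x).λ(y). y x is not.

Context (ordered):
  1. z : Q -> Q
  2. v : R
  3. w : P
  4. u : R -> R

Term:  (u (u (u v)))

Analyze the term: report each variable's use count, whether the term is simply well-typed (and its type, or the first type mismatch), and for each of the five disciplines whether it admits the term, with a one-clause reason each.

usage: z: 0; v: 1; w: 0; u: 3
order of uses: u, u, u, v
typing: ✓ — R
ordered: ✗, uses contraction: u ×3; needs weakening: z, w unused
linear: ✗, uses contraction: u ×3; needs weakening: z, w unused
affine: ✗, uses contraction: u ×3
relevant: ✗, needs weakening: z, w unused
unrestricted: ✓, type-checks (R) and nothing is barred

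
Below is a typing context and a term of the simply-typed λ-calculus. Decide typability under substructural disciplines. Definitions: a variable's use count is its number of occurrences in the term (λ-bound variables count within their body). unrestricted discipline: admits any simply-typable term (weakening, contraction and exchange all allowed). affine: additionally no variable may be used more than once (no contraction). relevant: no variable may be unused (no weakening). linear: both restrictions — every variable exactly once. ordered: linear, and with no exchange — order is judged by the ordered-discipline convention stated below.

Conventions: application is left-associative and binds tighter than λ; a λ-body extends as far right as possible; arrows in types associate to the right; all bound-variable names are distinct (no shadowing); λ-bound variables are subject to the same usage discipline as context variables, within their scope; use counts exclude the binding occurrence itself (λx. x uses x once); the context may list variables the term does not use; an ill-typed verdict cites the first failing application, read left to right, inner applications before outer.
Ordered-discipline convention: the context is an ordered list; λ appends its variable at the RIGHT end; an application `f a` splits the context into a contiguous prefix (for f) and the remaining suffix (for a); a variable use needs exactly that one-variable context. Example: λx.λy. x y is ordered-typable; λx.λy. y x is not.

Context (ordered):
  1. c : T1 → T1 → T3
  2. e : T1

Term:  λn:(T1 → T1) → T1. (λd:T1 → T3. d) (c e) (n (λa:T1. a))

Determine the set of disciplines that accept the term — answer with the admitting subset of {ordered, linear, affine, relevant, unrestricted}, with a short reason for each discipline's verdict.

accepted by: ordered, linear, affine, relevant, unrestricted
variable uses: c ×1; e ×1; n (bound) ×1; d (bound) ×1; a (bound) ×1
uses in reading order: d, c, e, n, a
typing: ✓ — ((T1 → T1) → T1) → T3
ordered: ✓ — single-use (c, e, n, d, a), ordered derivation ok
linear: ✓ — single use per variable (c, e, n, d, a)
affine: ✓ — none of c, e, n, d, a used more than once
relevant: ✓ — at least one use each (c, e, n, d, a)
unrestricted: ✓ — typability at ((T1 → T1) → T1) → T3 is all that's needed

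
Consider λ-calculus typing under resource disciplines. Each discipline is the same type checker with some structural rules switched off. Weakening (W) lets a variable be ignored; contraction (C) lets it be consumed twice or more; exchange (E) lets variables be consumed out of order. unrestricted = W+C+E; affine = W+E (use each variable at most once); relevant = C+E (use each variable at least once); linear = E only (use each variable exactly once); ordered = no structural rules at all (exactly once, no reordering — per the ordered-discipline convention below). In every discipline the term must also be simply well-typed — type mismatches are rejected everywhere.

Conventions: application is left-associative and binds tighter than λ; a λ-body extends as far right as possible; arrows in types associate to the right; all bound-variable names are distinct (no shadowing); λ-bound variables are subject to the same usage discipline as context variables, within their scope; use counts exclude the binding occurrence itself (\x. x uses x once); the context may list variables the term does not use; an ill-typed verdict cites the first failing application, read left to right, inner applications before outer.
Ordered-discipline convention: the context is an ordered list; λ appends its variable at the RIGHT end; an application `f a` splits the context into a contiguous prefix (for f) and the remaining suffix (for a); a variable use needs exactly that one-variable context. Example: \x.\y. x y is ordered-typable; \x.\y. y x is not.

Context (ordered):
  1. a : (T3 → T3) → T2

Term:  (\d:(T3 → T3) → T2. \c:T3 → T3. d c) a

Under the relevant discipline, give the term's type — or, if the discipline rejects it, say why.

term : (T3 → T3) → T2
usage: a=1, d (bound)=1, c (bound)=1
uses in reading order: d, c, a
typing: well-typed — term : (T3 → T3) → T2
all disciplines: ordered ✓ · linear ✓ · affine ✓ · relevant ✓ · unrestricted ✓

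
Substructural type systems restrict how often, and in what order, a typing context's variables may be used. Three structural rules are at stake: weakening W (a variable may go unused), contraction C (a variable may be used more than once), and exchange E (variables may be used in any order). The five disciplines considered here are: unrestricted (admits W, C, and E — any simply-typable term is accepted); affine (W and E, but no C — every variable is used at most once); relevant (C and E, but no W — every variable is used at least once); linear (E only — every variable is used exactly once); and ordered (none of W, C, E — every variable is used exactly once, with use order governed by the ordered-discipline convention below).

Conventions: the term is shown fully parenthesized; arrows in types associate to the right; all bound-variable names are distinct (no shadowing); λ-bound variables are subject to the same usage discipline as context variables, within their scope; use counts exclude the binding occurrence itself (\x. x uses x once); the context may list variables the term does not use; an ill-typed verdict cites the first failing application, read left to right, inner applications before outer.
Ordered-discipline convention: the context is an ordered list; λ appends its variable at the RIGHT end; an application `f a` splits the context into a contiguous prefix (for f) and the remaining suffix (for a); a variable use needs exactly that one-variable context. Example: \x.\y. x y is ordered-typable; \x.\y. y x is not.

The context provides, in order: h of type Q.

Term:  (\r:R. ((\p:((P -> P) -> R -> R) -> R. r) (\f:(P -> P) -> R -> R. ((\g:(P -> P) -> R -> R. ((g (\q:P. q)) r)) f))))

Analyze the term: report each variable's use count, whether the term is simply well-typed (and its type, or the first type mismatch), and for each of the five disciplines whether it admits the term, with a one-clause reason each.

variable uses: h=0, r (bound)=2, p (bound)=0, f (bound)=1, g (bound)=1, q (bound)=1
use order (left to right): r, g, q, r, f
typing: well-typed — term : R -> R
ordered: ✗ — r ×2 used more than once (contraction); h, p never used (weakening)
linear: ✗ — r ×2 used more than once (contraction); h, p never used (weakening)
affine: ✗ — r ×2 used more than once (contraction)
relevant: ✗ — h, p never used (weakening)
unrestricted: ✓ — typability at R -> R is all that's needed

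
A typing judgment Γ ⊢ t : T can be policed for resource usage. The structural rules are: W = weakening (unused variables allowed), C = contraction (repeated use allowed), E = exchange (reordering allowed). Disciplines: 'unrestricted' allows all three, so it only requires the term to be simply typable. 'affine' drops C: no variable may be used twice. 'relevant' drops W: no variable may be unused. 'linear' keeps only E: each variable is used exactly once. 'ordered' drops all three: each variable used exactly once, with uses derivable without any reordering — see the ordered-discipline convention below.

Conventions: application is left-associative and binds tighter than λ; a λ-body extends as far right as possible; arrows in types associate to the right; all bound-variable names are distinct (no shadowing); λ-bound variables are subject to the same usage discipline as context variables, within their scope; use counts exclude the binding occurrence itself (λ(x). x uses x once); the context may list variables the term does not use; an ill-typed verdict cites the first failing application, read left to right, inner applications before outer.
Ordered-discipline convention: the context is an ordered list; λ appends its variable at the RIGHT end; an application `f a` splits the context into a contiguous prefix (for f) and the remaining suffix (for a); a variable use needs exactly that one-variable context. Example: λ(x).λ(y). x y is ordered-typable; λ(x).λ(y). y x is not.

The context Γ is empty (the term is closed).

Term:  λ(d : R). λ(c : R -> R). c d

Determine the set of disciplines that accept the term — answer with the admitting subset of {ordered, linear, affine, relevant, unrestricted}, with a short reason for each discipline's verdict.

admitted by: linear, affine, relevant, unrestricted
usage: d [bound]: 1, c [bound]: 1
order of uses: c, d
typing: well-typed at R -> (R -> R) -> R
ordered: ✗ — use order c, d needs exchange
linear: ✓ — each of d, c used exactly once
affine: ✓ — at most one use each (d, c)
relevant: ✓ — d, c: all used, weakening unneeded
unrestricted: ✓ — well-typed at R -> (R -> R) -> R; no restrictions here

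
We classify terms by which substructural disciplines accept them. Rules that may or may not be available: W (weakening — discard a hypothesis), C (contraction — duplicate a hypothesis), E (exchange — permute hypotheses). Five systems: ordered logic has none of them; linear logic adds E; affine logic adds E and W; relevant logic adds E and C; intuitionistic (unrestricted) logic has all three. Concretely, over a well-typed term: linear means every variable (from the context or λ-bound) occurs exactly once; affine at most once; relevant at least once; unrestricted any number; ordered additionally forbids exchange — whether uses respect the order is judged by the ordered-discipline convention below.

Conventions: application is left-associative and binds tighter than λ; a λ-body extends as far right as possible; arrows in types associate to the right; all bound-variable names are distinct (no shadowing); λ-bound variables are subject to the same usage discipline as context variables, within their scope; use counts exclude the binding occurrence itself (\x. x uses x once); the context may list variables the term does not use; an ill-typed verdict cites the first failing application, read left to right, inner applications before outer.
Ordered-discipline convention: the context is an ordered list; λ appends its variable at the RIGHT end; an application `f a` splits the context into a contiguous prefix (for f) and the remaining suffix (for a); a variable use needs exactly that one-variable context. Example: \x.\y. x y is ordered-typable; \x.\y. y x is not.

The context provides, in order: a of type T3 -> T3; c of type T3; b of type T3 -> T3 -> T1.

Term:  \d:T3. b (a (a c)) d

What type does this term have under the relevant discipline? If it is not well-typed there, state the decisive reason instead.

term : T3 -> T1
counts: a=2; c=1; b=1; d (λ-bound)=1
uses in reading order: b, a, a, c, d
typing: ✓ — T3 -> T1
summary: ordered ✗, linear ✗, affine ✗, relevant ✓, unrestricted ✓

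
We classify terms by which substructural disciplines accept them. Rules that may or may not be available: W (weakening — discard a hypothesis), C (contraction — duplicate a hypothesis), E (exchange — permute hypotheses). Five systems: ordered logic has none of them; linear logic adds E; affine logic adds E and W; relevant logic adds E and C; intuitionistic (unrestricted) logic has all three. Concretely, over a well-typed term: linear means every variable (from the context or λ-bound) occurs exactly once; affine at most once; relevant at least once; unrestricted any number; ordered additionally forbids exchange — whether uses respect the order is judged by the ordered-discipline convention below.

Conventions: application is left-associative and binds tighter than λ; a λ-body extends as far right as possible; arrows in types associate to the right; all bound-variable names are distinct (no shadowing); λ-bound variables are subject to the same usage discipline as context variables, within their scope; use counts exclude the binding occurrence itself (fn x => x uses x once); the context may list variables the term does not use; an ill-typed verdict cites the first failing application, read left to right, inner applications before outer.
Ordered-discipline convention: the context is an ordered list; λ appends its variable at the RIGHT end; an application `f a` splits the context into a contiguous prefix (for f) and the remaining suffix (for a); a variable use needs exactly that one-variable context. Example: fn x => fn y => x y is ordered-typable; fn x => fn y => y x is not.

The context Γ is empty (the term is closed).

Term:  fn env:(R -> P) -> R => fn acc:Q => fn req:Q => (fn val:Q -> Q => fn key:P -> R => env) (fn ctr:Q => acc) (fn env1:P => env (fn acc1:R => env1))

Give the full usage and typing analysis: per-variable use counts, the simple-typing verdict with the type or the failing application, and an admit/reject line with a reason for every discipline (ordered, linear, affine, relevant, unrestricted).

usage: env [bound]=2, acc [bound]=1, req [bound]=0, val [bound]=0, key [bound]=0, ctr [bound]=0, env1 [bound]=1, acc1 [bound]=0
left-to-right use order: env, acc, env, env1
typing: well-typed at ((R -> P) -> R) -> Q -> Q -> (R -> P) -> R
ordered: ✗, env ×2 used more than once (contraction); req, val, key, ctr, acc1 left unused
linear: ✗, env ×2 used more than once (contraction); req, val, key, ctr, acc1 left unused
affine: ✗, env ×2 used more than once (contraction)
relevant: ✗, req, val, key, ctr, acc1 left unused
unrestricted: ✓, well-typed at ((R -> P) -> R) -> Q -> Q -> (R -> P) -> R; no restrictions here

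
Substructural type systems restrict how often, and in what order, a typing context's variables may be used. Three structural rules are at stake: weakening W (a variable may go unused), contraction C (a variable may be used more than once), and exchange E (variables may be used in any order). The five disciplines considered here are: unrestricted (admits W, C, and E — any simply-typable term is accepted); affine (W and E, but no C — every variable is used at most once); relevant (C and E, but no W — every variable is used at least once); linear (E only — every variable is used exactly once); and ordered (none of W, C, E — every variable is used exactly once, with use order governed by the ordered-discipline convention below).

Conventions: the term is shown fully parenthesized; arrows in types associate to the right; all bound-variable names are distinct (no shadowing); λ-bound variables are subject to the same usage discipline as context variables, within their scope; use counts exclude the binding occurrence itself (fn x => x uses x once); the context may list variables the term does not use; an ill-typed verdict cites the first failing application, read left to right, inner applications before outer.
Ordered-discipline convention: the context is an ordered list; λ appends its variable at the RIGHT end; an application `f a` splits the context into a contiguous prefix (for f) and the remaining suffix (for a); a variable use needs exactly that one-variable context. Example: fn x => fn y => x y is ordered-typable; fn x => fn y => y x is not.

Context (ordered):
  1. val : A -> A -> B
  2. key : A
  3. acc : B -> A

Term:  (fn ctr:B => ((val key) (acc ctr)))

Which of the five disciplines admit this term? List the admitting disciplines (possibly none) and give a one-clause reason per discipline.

admitted in: ordered, linear, affine, relevant, unrestricted
variable uses: val=1; key=1; acc=1; ctr [bound]=1
use order (left to right): val, key, acc, ctr
typing: well-typed — term : B -> B
ordered: ✓, val, key, acc, ctr: once each, no exchange needed
linear: ✓, single use per variable (val, key, acc, ctr)
affine: ✓, at most one use each (val, key, acc, ctr)
relevant: ✓, every one of val, key, acc, ctr appears
unrestricted: ✓, typability at B -> B is all that's needed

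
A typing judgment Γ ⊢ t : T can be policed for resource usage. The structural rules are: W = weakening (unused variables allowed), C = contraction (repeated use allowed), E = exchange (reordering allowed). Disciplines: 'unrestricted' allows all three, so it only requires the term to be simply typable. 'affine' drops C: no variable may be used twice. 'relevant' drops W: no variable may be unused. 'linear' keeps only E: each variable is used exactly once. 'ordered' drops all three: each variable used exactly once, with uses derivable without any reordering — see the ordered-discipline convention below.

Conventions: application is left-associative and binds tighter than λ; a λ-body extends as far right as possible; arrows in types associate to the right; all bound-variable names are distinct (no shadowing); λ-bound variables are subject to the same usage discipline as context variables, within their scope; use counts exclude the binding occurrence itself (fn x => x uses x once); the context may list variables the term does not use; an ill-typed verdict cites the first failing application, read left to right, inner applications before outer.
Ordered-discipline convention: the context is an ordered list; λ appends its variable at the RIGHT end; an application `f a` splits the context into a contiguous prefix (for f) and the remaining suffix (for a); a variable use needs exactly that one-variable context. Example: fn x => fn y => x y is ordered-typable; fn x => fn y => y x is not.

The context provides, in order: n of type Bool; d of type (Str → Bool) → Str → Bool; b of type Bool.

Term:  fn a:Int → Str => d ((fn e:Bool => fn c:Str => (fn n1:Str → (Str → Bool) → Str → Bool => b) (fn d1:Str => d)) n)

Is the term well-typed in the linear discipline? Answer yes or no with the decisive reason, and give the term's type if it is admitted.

no — uses contraction: d ×2; unused: a, e, c, n1, d1 — weakening required
counts: n: 1×; d: 2×; b: 1×; a (bound): 0×; e (bound): 0×; c (bound): 0×; n1 (bound): 0×; d1 (bound): 0×
order of uses: d, b, d, n
typing: well-typed — term : (Int → Str) → Str → Bool
summary: ordered ✗ | linear ✗ | affine ✗ | relevant ✗ | unrestricted ✓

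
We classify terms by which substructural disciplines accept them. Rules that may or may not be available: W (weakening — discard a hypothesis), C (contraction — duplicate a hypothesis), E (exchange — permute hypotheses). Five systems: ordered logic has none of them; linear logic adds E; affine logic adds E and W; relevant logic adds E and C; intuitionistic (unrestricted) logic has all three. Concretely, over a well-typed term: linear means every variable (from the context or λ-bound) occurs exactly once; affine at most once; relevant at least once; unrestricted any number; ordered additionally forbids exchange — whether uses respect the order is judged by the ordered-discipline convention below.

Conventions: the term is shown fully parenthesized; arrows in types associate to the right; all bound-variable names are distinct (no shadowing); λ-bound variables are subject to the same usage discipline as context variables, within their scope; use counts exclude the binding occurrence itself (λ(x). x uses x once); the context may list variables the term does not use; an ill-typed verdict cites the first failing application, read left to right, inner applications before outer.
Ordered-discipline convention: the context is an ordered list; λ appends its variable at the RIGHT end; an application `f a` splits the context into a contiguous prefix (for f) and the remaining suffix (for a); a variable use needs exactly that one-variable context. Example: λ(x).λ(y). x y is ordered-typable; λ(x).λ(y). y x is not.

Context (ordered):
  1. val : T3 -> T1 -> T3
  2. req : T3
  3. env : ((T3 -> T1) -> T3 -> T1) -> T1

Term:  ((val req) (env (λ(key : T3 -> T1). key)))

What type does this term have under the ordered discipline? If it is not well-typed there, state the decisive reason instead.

term : T3
usage: val: 1×; req: 1×; env: 1×; key (bound): 1×
uses in reading order: val, req, env, key
typing: well-typed — term : T3
across the five disciplines: ordered ✓ · linear ✓ · affine ✓ · relevant ✓ · unrestricted ✓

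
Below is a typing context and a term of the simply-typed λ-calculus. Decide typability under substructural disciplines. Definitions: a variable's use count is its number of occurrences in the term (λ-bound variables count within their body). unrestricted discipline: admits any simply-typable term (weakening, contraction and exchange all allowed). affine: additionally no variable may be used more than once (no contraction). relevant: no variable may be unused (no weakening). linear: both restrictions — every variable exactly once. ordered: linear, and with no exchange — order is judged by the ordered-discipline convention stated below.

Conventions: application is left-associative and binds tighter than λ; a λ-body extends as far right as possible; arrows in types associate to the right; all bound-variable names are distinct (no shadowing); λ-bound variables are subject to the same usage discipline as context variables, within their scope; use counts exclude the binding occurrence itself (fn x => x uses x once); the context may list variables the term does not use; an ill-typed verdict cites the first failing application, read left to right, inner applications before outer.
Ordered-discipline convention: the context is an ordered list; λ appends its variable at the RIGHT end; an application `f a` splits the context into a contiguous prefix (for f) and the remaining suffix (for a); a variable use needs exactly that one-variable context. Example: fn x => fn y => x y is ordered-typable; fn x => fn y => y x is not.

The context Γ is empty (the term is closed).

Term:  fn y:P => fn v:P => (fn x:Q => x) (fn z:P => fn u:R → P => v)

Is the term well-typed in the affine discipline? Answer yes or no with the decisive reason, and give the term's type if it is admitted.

no — not simply typable
use counts: y [bound]=0, v [bound]=1, x [bound]=1, z [bound]=0, u [bound]=0
use order (left to right): x, v
typing: ill-typed: a function awaiting Q gets P → (R → P) → P
per-discipline verdicts: ordered ✗ · linear ✗ · affine ✗ · relevant ✗ · unrestricted ✗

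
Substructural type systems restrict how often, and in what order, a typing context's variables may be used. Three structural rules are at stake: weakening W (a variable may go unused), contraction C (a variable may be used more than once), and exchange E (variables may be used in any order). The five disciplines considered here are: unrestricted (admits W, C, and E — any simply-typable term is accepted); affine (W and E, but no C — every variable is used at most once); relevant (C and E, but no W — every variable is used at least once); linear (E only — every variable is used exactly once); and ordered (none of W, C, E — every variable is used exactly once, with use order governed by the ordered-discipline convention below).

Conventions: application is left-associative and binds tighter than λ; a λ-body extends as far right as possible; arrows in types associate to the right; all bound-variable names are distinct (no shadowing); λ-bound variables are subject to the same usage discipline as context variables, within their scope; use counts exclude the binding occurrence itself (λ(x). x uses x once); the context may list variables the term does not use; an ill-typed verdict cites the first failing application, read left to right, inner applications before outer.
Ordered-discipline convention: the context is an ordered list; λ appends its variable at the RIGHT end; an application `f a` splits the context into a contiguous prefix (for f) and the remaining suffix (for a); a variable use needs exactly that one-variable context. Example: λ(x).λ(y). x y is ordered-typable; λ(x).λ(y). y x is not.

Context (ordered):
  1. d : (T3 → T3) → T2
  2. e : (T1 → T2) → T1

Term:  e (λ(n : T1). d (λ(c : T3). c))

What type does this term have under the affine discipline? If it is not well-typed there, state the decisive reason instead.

term : T1
variable uses: d: 1×; e: 1×; n [bound]: 0×; c [bound]: 1×
order of uses: e, d, c
typing: well-typed — term : T1
across the five disciplines: ordered ✗, linear ✗, affine ✓, relevant ✗, unrestricted ✓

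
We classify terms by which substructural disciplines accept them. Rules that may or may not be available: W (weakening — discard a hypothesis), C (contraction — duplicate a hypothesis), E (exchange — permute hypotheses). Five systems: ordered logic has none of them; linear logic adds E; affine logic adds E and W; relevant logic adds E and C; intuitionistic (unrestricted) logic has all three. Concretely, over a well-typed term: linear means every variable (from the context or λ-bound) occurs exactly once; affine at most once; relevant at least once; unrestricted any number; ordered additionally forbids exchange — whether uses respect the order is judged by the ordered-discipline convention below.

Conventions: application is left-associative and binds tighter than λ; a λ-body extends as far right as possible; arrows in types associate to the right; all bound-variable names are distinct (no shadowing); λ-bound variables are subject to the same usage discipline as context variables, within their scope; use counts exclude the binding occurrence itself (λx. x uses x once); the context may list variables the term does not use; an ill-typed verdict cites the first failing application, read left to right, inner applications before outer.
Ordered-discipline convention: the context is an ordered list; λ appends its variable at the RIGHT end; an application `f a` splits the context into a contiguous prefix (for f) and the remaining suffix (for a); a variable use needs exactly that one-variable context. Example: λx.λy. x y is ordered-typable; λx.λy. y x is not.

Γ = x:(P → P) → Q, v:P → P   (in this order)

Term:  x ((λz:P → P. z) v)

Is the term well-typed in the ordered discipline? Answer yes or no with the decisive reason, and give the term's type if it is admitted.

yes — one use each (x, v, z); ordered split holds; term : Q
variable uses: x: 1×; v: 1×; z [bound]: 1×
uses in reading order: x, z, v
typing: well-typed at Q
across the five disciplines: ordered ✓, linear ✓, affine ✓, relevant ✓, unrestricted ✓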